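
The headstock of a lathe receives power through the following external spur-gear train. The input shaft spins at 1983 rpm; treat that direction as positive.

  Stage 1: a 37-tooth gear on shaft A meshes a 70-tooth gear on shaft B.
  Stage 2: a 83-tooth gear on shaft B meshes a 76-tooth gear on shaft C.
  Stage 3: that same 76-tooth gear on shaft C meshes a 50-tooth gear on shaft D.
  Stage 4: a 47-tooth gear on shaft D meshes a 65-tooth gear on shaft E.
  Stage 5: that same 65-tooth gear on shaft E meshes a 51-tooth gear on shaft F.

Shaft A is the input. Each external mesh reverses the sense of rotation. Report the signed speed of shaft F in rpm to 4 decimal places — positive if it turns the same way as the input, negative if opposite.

-1603.4749 rpm (opposite to input, |ω| = 1603.4749 rpm)

Stage 1 [37T→70T]: ω = 1983.0000×37/70 = 1048.1571 rpm, dir flips to −; running = −1048.1571
Stage 2 [83T→76T]: ω = 1048.1571×83/76 = 1144.6979 rpm, dir flips to +; running = +1144.6979
Stage 3 [76T→50T]: ω = 1144.6979×76/50 = 1739.9409 rpm, dir flips to −; running = −1739.9409
Stage 4 [47T→65T]: ω = 1739.9409×47/65 = 1258.1111 rpm, dir flips to +; running = +1258.1111
Stage 5 [65T→51T]: ω = 1258.1111×65/51 = 1603.4749 rpm, dir flips to −; running = −1603.4749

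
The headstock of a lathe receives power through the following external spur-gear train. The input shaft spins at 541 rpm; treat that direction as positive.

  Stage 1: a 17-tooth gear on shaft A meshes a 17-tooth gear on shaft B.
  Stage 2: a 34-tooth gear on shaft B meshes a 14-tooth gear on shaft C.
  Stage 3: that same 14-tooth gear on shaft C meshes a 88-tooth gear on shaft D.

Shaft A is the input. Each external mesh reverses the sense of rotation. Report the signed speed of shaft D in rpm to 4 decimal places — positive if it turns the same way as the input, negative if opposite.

-209.0227 rpm (opposite to input, |ω| = 209.0227 rpm)

Stage 1 [17T→17T]: ω = 541.0000×17/17 = 541.0000 rpm, dir flips to −; running = −541.0000
Stage 2 [34T→14T]: ω = 541.0000×34/14 = 1313.8571 rpm, dir flips to +; running = +1313.8571
Stage 3 [14T→88T]: ω = 1313.8571×14/88 = 209.0227 rpm, dir flips to −; running = −209.0227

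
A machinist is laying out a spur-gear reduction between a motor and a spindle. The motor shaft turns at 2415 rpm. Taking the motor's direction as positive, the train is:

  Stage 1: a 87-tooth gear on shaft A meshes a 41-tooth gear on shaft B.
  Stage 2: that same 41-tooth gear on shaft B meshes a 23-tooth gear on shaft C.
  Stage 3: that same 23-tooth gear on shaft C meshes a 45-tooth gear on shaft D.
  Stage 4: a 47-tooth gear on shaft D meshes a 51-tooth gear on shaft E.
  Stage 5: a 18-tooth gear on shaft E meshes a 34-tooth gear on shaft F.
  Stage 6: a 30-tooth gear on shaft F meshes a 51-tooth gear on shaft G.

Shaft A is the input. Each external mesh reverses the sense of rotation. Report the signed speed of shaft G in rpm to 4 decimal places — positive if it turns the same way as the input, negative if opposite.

Stage 1 [87T→41T]: ω = 2415.0000×87/41 = 5124.5122 rpm, dir flips to −; running = −5124.5122
Stage 2 [41T→23T]: ω = 5124.5122×41/23 = 9135.0000 rpm, dir flips to +; running = +9135.0000
Stage 3 [23T→45T]: ω = 9135.0000×23/45 = 4669.0000 rpm, dir flips to −; running = −4669.0000
Stage 4 [47T→51T]: ω = 4669.0000×47/51 = 4302.8039 rpm, dir flips to +; running = +4302.8039
Stage 5 [18T→34T]: ω = 4302.8039×18/34 = 2277.9550 rpm, dir flips to −; running = −2277.9550
Stage 6 [30T→51T]: ω = 2277.9550×30/51 = 1339.9735 rpm, dir flips to +; running = +1339.9735

+1339.9735 rpm (same as input, |ω| = 1339.9735 rpm)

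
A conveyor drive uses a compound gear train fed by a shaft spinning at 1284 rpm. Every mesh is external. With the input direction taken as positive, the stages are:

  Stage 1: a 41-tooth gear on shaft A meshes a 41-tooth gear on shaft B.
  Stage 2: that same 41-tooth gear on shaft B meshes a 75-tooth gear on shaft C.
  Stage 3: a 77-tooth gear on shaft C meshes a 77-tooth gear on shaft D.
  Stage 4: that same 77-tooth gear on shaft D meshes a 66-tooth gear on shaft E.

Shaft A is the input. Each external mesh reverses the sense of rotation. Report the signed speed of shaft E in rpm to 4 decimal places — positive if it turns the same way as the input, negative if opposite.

Stage 1 [41T→41T]: ω = 1284.0000×41/41 = 1284.0000 rpm, dir flips to −; running = −1284.0000
Stage 2 [41T→75T]: ω = 1284.0000×41/75 = 701.9200 rpm, dir flips to +; running = +701.9200
Stage 3 [77T→77T]: ω = 701.9200×77/77 = 701.9200 rpm, dir flips to −; running = −701.9200
Stage 4 [77T→66T]: ω = 701.9200×77/66 = 818.9067 rpm, dir flips to +; running = +818.9067

+818.9067 rpm (same as input, |ω| = 818.9067 rpm)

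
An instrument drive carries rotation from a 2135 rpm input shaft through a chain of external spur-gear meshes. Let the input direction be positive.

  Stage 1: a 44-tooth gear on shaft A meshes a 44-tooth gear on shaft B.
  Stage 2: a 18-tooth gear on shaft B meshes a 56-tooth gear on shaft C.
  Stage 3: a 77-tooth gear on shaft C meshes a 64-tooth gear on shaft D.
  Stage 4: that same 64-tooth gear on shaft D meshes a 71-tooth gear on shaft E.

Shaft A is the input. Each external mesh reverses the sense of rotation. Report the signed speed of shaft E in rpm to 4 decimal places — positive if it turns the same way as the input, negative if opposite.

Stage 1 [44T→44T]: ω = 2135.0000×44/44 = 2135.0000 rpm, dir flips to −; running = −2135.0000
Stage 2 [18T→56T]: ω = 2135.0000×18/56 = 686.2500 rpm, dir flips to +; running = +686.2500
Stage 3 [77T→64T]: ω = 686.2500×77/64 = 825.6445 rpm, dir flips to −; running = −825.6445
Stage 4 [64T→71T]: ω = 825.6445×64/71 = 744.2430 rpm, dir flips to +; running = +744.2430

+744.2430 rpm (same as input, |ω| = 744.2430 rpm)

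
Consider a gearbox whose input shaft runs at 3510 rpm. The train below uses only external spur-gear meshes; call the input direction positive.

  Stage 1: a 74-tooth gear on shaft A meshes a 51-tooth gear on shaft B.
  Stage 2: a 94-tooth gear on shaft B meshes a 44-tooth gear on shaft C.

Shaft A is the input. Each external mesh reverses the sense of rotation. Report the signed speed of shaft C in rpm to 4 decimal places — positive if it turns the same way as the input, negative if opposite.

+10880.3743 rpm (same as input, |ω| = 10880.3743 rpm)

Stage 1 [74T→51T]: ω = 3510.0000×74/51 = 5092.9412 rpm, dir flips to −; running = −5092.9412
Stage 2 [94T→44T]: ω = 5092.9412×94/44 = 10880.3743 rpm, dir flips to +; running = +10880.3743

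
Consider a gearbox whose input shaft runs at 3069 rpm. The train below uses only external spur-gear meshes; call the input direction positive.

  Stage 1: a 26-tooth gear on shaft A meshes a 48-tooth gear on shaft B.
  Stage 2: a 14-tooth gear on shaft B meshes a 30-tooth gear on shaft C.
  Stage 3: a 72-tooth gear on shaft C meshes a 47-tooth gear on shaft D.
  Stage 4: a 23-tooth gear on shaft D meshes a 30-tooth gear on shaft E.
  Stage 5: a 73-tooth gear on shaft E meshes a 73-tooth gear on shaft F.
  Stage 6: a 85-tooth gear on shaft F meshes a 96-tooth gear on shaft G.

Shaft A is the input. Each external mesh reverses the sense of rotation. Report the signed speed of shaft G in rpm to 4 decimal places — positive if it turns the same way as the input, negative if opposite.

Stage 1 [26T→48T]: ω = 3069.0000×26/48 = 1662.3750 rpm, dir flips to −; running = −1662.3750
Stage 2 [14T→30T]: ω = 1662.3750×14/30 = 775.7750 rpm, dir flips to +; running = +775.7750
Stage 3 [72T→47T]: ω = 775.7750×72/47 = 1188.4213 rpm, dir flips to −; running = −1188.4213
Stage 4 [23T→30T]: ω = 1188.4213×23/30 = 911.1230 rpm, dir flips to +; running = +911.1230
Stage 5 [73T→73T]: ω = 911.1230×73/73 = 911.1230 rpm, dir flips to −; running = −911.1230
Stage 6 [85T→96T]: ω = 911.1230×85/96 = 806.7235 rpm, dir flips to +; running = +806.7235

+806.7235 rpm (same as input, |ω| = 806.7235 rpm)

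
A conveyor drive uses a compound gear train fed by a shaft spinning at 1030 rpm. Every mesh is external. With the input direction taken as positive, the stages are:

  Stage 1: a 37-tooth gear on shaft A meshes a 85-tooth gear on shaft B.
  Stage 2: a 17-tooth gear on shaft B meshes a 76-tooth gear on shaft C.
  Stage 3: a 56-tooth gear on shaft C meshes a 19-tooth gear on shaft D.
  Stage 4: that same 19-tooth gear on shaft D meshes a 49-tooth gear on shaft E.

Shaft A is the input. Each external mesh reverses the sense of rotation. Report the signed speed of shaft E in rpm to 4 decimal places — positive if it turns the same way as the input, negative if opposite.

Stage 1 [37T→85T]: ω = 1030.0000×37/85 = 448.3529 rpm, dir flips to −; running = −448.3529
Stage 2 [17T→76T]: ω = 448.3529×17/76 = 100.2895 rpm, dir flips to +; running = +100.2895
Stage 3 [56T→19T]: ω = 100.2895×56/19 = 295.5900 rpm, dir flips to −; running = −295.5900
Stage 4 [19T→49T]: ω = 295.5900×19/49 = 114.6165 rpm, dir flips to +; running = +114.6165

+114.6165 rpm (same as input, |ω| = 114.6165 rpm)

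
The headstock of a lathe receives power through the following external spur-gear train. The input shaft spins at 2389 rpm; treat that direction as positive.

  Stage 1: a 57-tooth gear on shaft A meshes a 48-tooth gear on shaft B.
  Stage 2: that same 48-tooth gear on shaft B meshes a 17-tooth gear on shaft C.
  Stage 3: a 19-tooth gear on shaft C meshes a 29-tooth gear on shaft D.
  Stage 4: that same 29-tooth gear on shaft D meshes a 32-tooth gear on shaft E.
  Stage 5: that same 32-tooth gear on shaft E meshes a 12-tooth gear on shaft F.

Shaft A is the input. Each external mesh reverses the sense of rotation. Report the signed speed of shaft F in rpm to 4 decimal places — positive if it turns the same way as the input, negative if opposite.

-12682.7794 rpm (opposite to input, |ω| = 12682.7794 rpm)

Stage 1 [57T→48T]: ω = 2389.0000×57/48 = 2836.9375 rpm, dir flips to −; running = −2836.9375
Stage 2 [48T→17T]: ω = 2836.9375×48/17 = 8010.1765 rpm, dir flips to +; running = +8010.1765
Stage 3 [19T→29T]: ω = 8010.1765×19/29 = 5248.0467 rpm, dir flips to −; running = −5248.0467
Stage 4 [29T→32T]: ω = 5248.0467×29/32 = 4756.0423 rpm, dir flips to +; running = +4756.0423
Stage 5 [32T→12T]: ω = 4756.0423×32/12 = 12682.7794 rpm, dir flips to −; running = −12682.7794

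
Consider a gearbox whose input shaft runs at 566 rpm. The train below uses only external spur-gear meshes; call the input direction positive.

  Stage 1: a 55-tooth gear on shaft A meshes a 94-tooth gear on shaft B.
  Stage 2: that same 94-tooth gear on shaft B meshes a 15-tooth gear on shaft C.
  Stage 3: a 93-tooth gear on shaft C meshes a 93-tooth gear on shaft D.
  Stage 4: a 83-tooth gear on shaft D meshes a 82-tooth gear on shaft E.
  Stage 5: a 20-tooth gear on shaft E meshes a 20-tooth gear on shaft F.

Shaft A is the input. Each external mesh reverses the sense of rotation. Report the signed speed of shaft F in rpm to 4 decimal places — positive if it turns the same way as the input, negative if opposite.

-2100.6423 rpm (opposite to input, |ω| = 2100.6423 rpm)

Stage 1 [55T→94T]: ω = 566.0000×55/94 = 331.1702 rpm, dir flips to −; running = −331.1702
Stage 2 [94T→15T]: ω = 331.1702×94/15 = 2075.3333 rpm, dir flips to +; running = +2075.3333
Stage 3 [93T→93T]: ω = 2075.3333×93/93 = 2075.3333 rpm, dir flips to −; running = −2075.3333
Stage 4 [83T→82T]: ω = 2075.3333×83/82 = 2100.6423 rpm, dir flips to +; running = +2100.6423
Stage 5 [20T→20T]: ω = 2100.6423×20/20 = 2100.6423 rpm, dir flips to −; running = −2100.6423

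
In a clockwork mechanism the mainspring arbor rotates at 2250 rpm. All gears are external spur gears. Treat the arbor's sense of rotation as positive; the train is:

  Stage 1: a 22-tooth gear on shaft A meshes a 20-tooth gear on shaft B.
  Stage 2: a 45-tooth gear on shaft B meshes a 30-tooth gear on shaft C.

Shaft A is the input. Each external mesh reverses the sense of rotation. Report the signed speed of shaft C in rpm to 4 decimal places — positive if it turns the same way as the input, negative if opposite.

+3712.5000 rpm (same as input, |ω| = 3712.5000 rpm)

Stage 1 [22T→20T]: ω = 2250.0000×22/20 = 2475.0000 rpm, dir flips to −; running = −2475.0000
Stage 2 [45T→30T]: ω = 2475.0000×45/30 = 3712.5000 rpm, dir flips to +; running = +3712.5000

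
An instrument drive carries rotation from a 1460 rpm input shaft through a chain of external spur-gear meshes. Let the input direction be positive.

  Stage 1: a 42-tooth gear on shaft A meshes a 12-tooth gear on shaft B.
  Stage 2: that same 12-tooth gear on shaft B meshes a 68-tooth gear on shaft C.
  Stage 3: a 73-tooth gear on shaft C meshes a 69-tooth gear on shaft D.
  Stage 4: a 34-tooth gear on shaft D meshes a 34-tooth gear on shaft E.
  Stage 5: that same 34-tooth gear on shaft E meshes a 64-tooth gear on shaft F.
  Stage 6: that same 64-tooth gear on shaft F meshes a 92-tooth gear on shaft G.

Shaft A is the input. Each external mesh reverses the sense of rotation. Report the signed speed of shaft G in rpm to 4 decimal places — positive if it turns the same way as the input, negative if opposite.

+352.5803 rpm (same as input, |ω| = 352.5803 rpm)

Stage 1 [42T→12T]: ω = 1460.0000×42/12 = 5110.0000 rpm, dir flips to −; running = −5110.0000
Stage 2 [12T→68T]: ω = 5110.0000×12/68 = 901.7647 rpm, dir flips to +; running = +901.7647
Stage 3 [73T→69T]: ω = 901.7647×73/69 = 954.0409 rpm, dir flips to −; running = −954.0409
Stage 4 [34T→34T]: ω = 954.0409×34/34 = 954.0409 rpm, dir flips to +; running = +954.0409
Stage 5 [34T→64T]: ω = 954.0409×34/64 = 506.8342 rpm, dir flips to −; running = −506.8342
Stage 6 [64T→92T]: ω = 506.8342×64/92 = 352.5803 rpm, dir flips to +; running = +352.5803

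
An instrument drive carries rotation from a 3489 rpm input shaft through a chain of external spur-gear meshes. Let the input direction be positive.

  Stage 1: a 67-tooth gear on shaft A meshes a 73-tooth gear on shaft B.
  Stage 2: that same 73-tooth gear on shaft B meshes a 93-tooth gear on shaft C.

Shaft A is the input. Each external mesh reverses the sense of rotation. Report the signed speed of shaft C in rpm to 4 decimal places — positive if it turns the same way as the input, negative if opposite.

+2513.5806 rpm (same as input, |ω| = 2513.5806 rpm)

Stage 1 [67T→73T]: ω = 3489.0000×67/73 = 3202.2329 rpm, dir flips to −; running = −3202.2329
Stage 2 [73T→93T]: ω = 3202.2329×73/93 = 2513.5806 rpm, dir flips to +; running = +2513.5806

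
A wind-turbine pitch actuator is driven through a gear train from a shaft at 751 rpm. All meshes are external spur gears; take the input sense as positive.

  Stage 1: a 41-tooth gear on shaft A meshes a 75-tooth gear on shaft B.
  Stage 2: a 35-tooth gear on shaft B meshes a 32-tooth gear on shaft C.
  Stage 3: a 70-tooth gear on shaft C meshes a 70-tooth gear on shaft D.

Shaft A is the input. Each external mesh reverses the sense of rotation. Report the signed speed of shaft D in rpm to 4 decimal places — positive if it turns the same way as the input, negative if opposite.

Stage 1 [41T→75T]: ω = 751.0000×41/75 = 410.5467 rpm, dir flips to −; running = −410.5467
Stage 2 [35T→32T]: ω = 410.5467×35/32 = 449.0354 rpm, dir flips to +; running = +449.0354
Stage 3 [70T→70T]: ω = 449.0354×70/70 = 449.0354 rpm, dir flips to −; running = −449.0354

-449.0354 rpm (opposite to input, |ω| = 449.0354 rpm)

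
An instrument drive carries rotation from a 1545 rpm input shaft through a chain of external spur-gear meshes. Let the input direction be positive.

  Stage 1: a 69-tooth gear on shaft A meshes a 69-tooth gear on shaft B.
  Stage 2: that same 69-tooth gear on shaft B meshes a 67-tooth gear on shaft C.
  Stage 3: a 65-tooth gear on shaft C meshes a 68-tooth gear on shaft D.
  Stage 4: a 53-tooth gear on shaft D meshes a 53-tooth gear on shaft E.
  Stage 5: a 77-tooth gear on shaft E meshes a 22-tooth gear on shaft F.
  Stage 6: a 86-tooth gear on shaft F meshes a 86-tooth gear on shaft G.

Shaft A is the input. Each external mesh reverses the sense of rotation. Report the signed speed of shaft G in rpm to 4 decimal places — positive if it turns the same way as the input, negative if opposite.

+5323.2304 rpm (same as input, |ω| = 5323.2304 rpm)

Stage 1 [69T→69T]: ω = 1545.0000×69/69 = 1545.0000 rpm, dir flips to −; running = −1545.0000
Stage 2 [69T→67T]: ω = 1545.0000×69/67 = 1591.1194 rpm, dir flips to +; running = +1591.1194
Stage 3 [65T→68T]: ω = 1591.1194×65/68 = 1520.9230 rpm, dir flips to −; running = −1520.9230
Stage 4 [53T→53T]: ω = 1520.9230×53/53 = 1520.9230 rpm, dir flips to +; running = +1520.9230
Stage 5 [77T→22T]: ω = 1520.9230×77/22 = 5323.2304 rpm, dir flips to −; running = −5323.2304
Stage 6 [86T→86T]: ω = 5323.2304×86/86 = 5323.2304 rpm, dir flips to +; running = +5323.2304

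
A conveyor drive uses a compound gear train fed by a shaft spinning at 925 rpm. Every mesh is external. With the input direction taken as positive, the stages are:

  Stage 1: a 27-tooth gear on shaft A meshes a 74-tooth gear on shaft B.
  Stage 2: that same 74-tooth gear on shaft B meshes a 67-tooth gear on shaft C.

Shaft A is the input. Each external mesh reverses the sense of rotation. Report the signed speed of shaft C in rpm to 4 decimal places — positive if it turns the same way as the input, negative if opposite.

+372.7612 rpm (same as input, |ω| = 372.7612 rpm)

Stage 1 [27T→74T]: ω = 925.0000×27/74 = 337.5000 rpm, dir flips to −; running = −337.5000
Stage 2 [74T→67T]: ω = 337.5000×74/67 = 372.7612 rpm, dir flips to +; running = +372.7612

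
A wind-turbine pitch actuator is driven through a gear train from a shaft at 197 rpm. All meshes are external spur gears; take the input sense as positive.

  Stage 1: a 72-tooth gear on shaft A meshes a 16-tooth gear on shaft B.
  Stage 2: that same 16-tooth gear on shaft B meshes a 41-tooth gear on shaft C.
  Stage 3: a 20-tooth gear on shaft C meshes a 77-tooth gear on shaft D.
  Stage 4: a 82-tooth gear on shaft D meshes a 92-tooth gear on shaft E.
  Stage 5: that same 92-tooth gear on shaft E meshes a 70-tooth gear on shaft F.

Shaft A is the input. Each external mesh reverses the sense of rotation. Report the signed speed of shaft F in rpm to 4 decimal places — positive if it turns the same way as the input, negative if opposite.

Stage 1 [72T→16T]: ω = 197.0000×72/16 = 886.5000 rpm, dir flips to −; running = −886.5000
Stage 2 [16T→41T]: ω = 886.5000×16/41 = 345.9512 rpm, dir flips to +; running = +345.9512
Stage 3 [20T→77T]: ω = 345.9512×20/77 = 89.8575 rpm, dir flips to −; running = −89.8575
Stage 4 [82T→92T]: ω = 89.8575×82/92 = 80.0903 rpm, dir flips to +; running = +80.0903
Stage 5 [92T→70T]: ω = 80.0903×92/70 = 105.2616 rpm, dir flips to −; running = −105.2616

-105.2616 rpm (opposite to input, |ω| = 105.2616 rpm)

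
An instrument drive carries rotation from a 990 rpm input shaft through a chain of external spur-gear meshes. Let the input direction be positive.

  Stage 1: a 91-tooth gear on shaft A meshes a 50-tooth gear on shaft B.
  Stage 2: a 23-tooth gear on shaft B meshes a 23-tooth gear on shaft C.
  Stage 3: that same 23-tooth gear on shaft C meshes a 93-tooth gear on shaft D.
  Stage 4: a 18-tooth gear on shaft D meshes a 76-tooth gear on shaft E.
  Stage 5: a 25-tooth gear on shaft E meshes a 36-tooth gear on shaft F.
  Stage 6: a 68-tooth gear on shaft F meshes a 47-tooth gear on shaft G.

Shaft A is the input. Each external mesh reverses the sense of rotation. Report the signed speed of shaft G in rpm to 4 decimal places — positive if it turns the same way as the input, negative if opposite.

+106.0374 rpm (same as input, |ω| = 106.0374 rpm)

Stage 1 [91T→50T]: ω = 990.0000×91/50 = 1801.8000 rpm, dir flips to −; running = −1801.8000
Stage 2 [23T→23T]: ω = 1801.8000×23/23 = 1801.8000 rpm, dir flips to +; running = +1801.8000
Stage 3 [23T→93T]: ω = 1801.8000×23/93 = 445.6065 rpm, dir flips to −; running = −445.6065
Stage 4 [18T→76T]: ω = 445.6065×18/76 = 105.5384 rpm, dir flips to +; running = +105.5384
Stage 5 [25T→36T]: ω = 105.5384×25/36 = 73.2905 rpm, dir flips to −; running = −73.2905
Stage 6 [68T→47T]: ω = 73.2905×68/47 = 106.0374 rpm, dir flips to +; running = +106.0374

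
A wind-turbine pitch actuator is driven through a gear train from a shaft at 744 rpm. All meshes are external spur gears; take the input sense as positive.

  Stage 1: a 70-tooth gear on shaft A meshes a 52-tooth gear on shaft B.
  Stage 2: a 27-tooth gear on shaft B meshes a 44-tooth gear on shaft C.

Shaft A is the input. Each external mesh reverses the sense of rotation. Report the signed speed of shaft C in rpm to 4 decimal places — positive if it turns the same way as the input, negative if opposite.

+614.5804 rpm (same as input, |ω| = 614.5804 rpm)

Stage 1 [70T→52T]: ω = 744.0000×70/52 = 1001.5385 rpm, dir flips to −; running = −1001.5385
Stage 2 [27T→44T]: ω = 1001.5385×27/44 = 614.5804 rpm, dir flips to +; running = +614.5804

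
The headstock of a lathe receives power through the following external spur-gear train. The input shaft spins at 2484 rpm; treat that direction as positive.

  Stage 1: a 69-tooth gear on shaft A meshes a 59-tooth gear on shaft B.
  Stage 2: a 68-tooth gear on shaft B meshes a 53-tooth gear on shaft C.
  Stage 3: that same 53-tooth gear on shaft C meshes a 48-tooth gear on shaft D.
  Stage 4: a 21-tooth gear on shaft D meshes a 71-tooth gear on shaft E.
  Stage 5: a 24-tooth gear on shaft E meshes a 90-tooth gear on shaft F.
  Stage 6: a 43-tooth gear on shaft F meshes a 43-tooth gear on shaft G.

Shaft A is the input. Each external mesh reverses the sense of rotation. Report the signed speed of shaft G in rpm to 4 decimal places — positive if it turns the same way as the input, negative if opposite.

+324.5981 rpm (same as input, |ω| = 324.5981 rpm)

Stage 1 [69T→59T]: ω = 2484.0000×69/59 = 2905.0169 rpm, dir flips to −; running = −2905.0169
Stage 2 [68T→53T]: ω = 2905.0169×68/53 = 3727.1916 rpm, dir flips to +; running = +3727.1916
Stage 3 [53T→48T]: ω = 3727.1916×53/48 = 4115.4407 rpm, dir flips to −; running = −4115.4407
Stage 4 [21T→71T]: ω = 4115.4407×21/71 = 1217.2430 rpm, dir flips to +; running = +1217.2430
Stage 5 [24T→90T]: ω = 1217.2430×24/90 = 324.5981 rpm, dir flips to −; running = −324.5981
Stage 6 [43T→43T]: ω = 324.5981×43/43 = 324.5981 rpm, dir flips to +; running = +324.5981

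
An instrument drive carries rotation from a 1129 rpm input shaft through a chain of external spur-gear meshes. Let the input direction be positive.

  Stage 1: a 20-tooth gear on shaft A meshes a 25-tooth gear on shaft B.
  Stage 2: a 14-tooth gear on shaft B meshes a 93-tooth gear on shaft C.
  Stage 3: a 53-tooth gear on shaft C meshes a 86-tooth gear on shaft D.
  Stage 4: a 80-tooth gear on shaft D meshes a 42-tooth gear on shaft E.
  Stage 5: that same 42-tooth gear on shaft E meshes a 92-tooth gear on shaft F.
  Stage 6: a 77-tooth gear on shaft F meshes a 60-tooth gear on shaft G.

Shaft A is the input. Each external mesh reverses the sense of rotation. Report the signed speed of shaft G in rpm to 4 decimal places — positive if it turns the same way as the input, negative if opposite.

+93.5078 rpm (same as input, |ω| = 93.5078 rpm)

Stage 1 [20T→25T]: ω = 1129.0000×20/25 = 903.2000 rpm, dir flips to −; running = −903.2000
Stage 2 [14T→93T]: ω = 903.2000×14/93 = 135.9656 rpm, dir flips to +; running = +135.9656
Stage 3 [53T→86T]: ω = 135.9656×53/86 = 83.7927 rpm, dir flips to −; running = −83.7927
Stage 4 [80T→42T]: ω = 83.7927×80/42 = 159.6052 rpm, dir flips to +; running = +159.6052
Stage 5 [42T→92T]: ω = 159.6052×42/92 = 72.8633 rpm, dir flips to −; running = −72.8633
Stage 6 [77T→60T]: ω = 72.8633×77/60 = 93.5078 rpm, dir flips to +; running = +93.5078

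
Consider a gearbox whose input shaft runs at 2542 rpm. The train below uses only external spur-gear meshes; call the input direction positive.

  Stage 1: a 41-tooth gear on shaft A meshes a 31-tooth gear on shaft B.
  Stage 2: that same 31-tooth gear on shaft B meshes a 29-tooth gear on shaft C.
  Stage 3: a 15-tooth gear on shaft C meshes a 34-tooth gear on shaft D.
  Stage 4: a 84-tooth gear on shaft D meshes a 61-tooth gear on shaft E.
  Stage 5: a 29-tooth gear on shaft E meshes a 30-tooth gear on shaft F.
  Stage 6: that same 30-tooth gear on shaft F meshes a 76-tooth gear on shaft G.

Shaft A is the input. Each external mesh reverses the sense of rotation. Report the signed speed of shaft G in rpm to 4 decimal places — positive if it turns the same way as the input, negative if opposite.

+833.1201 rpm (same as input, |ω| = 833.1201 rpm)

Stage 1 [41T→31T]: ω = 2542.0000×41/31 = 3362.0000 rpm, dir flips to −; running = −3362.0000
Stage 2 [31T→29T]: ω = 3362.0000×31/29 = 3593.8621 rpm, dir flips to +; running = +3593.8621
Stage 3 [15T→34T]: ω = 3593.8621×15/34 = 1585.5274 rpm, dir flips to −; running = −1585.5274
Stage 4 [84T→61T]: ω = 1585.5274×84/61 = 2183.3492 rpm, dir flips to +; running = +2183.3492
Stage 5 [29T→30T]: ω = 2183.3492×29/30 = 2110.5709 rpm, dir flips to −; running = −2110.5709
Stage 6 [30T→76T]: ω = 2110.5709×30/76 = 833.1201 rpm, dir flips to +; running = +833.1201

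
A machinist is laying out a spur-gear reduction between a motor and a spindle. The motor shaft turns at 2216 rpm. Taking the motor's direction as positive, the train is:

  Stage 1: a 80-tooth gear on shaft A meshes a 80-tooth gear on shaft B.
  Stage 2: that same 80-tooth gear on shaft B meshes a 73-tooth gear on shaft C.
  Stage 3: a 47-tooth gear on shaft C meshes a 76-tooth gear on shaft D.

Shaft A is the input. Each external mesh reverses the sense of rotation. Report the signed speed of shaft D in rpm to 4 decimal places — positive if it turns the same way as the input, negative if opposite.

-1501.8313 rpm (opposite to input, |ω| = 1501.8313 rpm)

Stage 1 [80T→80T]: ω = 2216.0000×80/80 = 2216.0000 rpm, dir flips to −; running = −2216.0000
Stage 2 [80T→73T]: ω = 2216.0000×80/73 = 2428.4932 rpm, dir flips to +; running = +2428.4932
Stage 3 [47T→76T]: ω = 2428.4932×47/76 = 1501.8313 rpm, dir flips to −; running = −1501.8313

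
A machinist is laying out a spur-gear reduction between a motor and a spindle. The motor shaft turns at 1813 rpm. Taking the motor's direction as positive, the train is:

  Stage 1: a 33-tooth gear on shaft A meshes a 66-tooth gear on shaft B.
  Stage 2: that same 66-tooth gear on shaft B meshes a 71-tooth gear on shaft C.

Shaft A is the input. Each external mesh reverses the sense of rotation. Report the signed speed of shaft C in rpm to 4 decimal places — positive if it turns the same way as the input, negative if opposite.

+842.6620 rpm (same as input, |ω| = 842.6620 rpm)

Stage 1 [33T→66T]: ω = 1813.0000×33/66 = 906.5000 rpm, dir flips to −; running = −906.5000
Stage 2 [66T→71T]: ω = 906.5000×66/71 = 842.6620 rpm, dir flips to +; running = +842.6620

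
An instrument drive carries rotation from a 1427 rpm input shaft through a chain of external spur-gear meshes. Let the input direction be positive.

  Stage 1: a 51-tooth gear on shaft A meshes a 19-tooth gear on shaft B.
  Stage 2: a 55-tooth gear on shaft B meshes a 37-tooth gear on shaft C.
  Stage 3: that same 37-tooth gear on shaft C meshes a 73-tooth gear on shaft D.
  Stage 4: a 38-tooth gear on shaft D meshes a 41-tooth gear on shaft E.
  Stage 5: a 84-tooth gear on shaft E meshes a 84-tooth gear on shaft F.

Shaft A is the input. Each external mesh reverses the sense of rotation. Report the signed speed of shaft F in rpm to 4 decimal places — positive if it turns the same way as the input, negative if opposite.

-2674.7310 rpm (opposite to input, |ω| = 2674.7310 rpm)

Stage 1 [51T→19T]: ω = 1427.0000×51/19 = 3830.3684 rpm, dir flips to −; running = −3830.3684
Stage 2 [55T→37T]: ω = 3830.3684×55/37 = 5693.7909 rpm, dir flips to +; running = +5693.7909
Stage 3 [37T→73T]: ω = 5693.7909×37/73 = 2885.8940 rpm, dir flips to −; running = −2885.8940
Stage 4 [38T→41T]: ω = 2885.8940×38/41 = 2674.7310 rpm, dir flips to +; running = +2674.7310
Stage 5 [84T→84T]: ω = 2674.7310×84/84 = 2674.7310 rpm, dir flips to −; running = −2674.7310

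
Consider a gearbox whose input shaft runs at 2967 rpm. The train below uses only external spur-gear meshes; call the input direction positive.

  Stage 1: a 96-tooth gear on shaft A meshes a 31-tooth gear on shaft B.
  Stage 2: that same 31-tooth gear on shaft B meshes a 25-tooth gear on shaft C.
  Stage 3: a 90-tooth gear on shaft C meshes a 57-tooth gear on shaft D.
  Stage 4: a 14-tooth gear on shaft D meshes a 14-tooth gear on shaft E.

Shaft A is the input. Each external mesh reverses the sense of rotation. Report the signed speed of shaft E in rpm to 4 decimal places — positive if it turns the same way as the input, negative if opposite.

+17989.3895 rpm (same as input, |ω| = 17989.3895 rpm)

Stage 1 [96T→31T]: ω = 2967.0000×96/31 = 9188.1290 rpm, dir flips to −; running = −9188.1290
Stage 2 [31T→25T]: ω = 9188.1290×31/25 = 11393.2800 rpm, dir flips to +; running = +11393.2800
Stage 3 [90T→57T]: ω = 11393.2800×90/57 = 17989.3895 rpm, dir flips to −; running = −17989.3895
Stage 4 [14T→14T]: ω = 17989.3895×14/14 = 17989.3895 rpm, dir flips to +; running = +17989.3895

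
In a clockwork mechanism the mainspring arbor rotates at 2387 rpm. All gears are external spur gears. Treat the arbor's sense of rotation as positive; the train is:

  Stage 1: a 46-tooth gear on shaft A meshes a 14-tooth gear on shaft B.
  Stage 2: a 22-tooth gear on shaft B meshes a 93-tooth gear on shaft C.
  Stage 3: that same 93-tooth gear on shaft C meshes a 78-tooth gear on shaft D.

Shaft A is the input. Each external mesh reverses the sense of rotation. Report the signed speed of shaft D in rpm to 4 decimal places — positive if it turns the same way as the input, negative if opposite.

Stage 1 [46T→14T]: ω = 2387.0000×46/14 = 7843.0000 rpm, dir flips to −; running = −7843.0000
Stage 2 [22T→93T]: ω = 7843.0000×22/93 = 1855.3333 rpm, dir flips to +; running = +1855.3333
Stage 3 [93T→78T]: ω = 1855.3333×93/78 = 2212.1282 rpm, dir flips to −; running = −2212.1282

-2212.1282 rpm (opposite to input, |ω| = 2212.1282 rpm)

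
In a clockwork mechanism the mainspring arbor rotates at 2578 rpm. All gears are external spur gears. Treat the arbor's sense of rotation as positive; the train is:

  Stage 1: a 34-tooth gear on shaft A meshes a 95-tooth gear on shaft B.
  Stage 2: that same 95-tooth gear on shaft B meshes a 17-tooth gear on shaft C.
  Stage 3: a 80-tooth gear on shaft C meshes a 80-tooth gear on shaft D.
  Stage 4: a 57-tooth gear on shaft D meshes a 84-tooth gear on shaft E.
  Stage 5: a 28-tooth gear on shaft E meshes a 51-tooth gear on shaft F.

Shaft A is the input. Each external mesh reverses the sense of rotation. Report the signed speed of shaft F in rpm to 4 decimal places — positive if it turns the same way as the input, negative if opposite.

-1920.8627 rpm (opposite to input, |ω| = 1920.8627 rpm)

Stage 1 [34T→95T]: ω = 2578.0000×34/95 = 922.6526 rpm, dir flips to −; running = −922.6526
Stage 2 [95T→17T]: ω = 922.6526×95/17 = 5156.0000 rpm, dir flips to +; running = +5156.0000
Stage 3 [80T→80T]: ω = 5156.0000×80/80 = 5156.0000 rpm, dir flips to −; running = −5156.0000
Stage 4 [57T→84T]: ω = 5156.0000×57/84 = 3498.7143 rpm, dir flips to +; running = +3498.7143
Stage 5 [28T→51T]: ω = 3498.7143×28/51 = 1920.8627 rpm, dir flips to −; running = −1920.8627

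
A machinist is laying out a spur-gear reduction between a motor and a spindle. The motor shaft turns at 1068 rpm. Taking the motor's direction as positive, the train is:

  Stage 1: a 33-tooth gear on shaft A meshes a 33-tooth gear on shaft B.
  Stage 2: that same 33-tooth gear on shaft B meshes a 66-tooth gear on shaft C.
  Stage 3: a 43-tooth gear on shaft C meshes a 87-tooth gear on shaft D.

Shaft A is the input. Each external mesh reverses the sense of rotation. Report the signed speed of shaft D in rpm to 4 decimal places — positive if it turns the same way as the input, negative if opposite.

Stage 1 [33T→33T]: ω = 1068.0000×33/33 = 1068.0000 rpm, dir flips to −; running = −1068.0000
Stage 2 [33T→66T]: ω = 1068.0000×33/66 = 534.0000 rpm, dir flips to +; running = +534.0000
Stage 3 [43T→87T]: ω = 534.0000×43/87 = 263.9310 rpm, dir flips to −; running = −263.9310

-263.9310 rpm (opposite to input, |ω| = 263.9310 rpm)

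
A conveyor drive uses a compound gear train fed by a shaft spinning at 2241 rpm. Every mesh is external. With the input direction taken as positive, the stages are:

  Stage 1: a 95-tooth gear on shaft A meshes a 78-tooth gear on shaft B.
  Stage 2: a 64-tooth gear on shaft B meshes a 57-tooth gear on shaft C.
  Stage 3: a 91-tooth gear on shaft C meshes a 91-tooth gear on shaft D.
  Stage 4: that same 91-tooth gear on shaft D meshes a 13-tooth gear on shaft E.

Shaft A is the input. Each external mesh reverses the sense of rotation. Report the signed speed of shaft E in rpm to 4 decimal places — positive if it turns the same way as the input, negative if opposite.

Stage 1 [95T→78T]: ω = 2241.0000×95/78 = 2729.4231 rpm, dir flips to −; running = −2729.4231
Stage 2 [64T→57T]: ω = 2729.4231×64/57 = 3064.6154 rpm, dir flips to +; running = +3064.6154
Stage 3 [91T→91T]: ω = 3064.6154×91/91 = 3064.6154 rpm, dir flips to −; running = −3064.6154
Stage 4 [91T→13T]: ω = 3064.6154×91/13 = 21452.3077 rpm, dir flips to +; running = +21452.3077

+21452.3077 rpm (same as input, |ω| = 21452.3077 rpm)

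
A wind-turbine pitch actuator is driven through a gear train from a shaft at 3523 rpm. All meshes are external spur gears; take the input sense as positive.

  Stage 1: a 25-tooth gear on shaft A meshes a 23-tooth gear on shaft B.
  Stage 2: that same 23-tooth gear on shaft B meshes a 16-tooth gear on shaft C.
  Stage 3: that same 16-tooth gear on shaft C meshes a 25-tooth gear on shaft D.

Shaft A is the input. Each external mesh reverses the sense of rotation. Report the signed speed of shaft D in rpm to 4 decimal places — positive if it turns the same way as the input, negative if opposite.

Stage 1 [25T→23T]: ω = 3523.0000×25/23 = 3829.3478 rpm, dir flips to −; running = −3829.3478
Stage 2 [23T→16T]: ω = 3829.3478×23/16 = 5504.6875 rpm, dir flips to +; running = +5504.6875
Stage 3 [16T→25T]: ω = 5504.6875×16/25 = 3523.0000 rpm, dir flips to −; running = −3523.0000

-3523.0000 rpm (opposite to input, |ω| = 3523.0000 rpm)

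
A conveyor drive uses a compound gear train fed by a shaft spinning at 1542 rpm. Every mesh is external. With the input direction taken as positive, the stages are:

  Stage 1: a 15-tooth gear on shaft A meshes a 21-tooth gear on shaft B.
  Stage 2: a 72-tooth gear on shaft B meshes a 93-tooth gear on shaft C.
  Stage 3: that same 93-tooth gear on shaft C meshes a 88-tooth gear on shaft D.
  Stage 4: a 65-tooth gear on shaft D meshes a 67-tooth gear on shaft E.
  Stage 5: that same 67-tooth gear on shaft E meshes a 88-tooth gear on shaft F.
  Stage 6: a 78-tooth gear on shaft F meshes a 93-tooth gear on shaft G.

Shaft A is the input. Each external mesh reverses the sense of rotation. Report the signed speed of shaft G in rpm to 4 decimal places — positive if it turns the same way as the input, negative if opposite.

Stage 1 [15T→21T]: ω = 1542.0000×15/21 = 1101.4286 rpm, dir flips to −; running = −1101.4286
Stage 2 [72T→93T]: ω = 1101.4286×72/93 = 852.7189 rpm, dir flips to +; running = +852.7189
Stage 3 [93T→88T]: ω = 852.7189×93/88 = 901.1688 rpm, dir flips to −; running = −901.1688
Stage 4 [65T→67T]: ω = 901.1688×65/67 = 874.2683 rpm, dir flips to +; running = +874.2683
Stage 5 [67T→88T]: ω = 874.2683×67/88 = 665.6361 rpm, dir flips to −; running = −665.6361
Stage 6 [78T→93T]: ω = 665.6361×78/93 = 558.2754 rpm, dir flips to +; running = +558.2754

+558.2754 rpm (same as input, |ω| = 558.2754 rpm)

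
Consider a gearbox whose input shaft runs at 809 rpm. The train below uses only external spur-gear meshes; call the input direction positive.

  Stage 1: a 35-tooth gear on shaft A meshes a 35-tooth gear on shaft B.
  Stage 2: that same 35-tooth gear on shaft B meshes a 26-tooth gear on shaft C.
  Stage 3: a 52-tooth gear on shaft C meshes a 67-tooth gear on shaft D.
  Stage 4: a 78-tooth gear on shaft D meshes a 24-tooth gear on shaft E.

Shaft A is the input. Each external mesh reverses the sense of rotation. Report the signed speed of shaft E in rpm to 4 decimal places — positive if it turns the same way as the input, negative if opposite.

Stage 1 [35T→35T]: ω = 809.0000×35/35 = 809.0000 rpm, dir flips to −; running = −809.0000
Stage 2 [35T→26T]: ω = 809.0000×35/26 = 1089.0385 rpm, dir flips to +; running = +1089.0385
Stage 3 [52T→67T]: ω = 1089.0385×52/67 = 845.2239 rpm, dir flips to −; running = −845.2239
Stage 4 [78T→24T]: ω = 845.2239×78/24 = 2746.9776 rpm, dir flips to +; running = +2746.9776

+2746.9776 rpm (same as input, |ω| = 2746.9776 rpm)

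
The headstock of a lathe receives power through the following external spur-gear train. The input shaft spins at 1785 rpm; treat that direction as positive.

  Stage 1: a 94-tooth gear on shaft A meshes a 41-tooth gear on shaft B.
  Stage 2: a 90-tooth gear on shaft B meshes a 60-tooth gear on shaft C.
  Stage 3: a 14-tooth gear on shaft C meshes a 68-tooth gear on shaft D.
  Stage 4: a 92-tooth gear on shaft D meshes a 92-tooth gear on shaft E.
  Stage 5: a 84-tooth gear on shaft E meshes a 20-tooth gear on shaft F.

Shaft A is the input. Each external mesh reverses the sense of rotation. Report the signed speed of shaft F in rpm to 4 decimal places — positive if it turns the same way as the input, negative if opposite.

Stage 1 [94T→41T]: ω = 1785.0000×94/41 = 4092.4390 rpm, dir flips to −; running = −4092.4390
Stage 2 [90T→60T]: ω = 4092.4390×90/60 = 6138.6585 rpm, dir flips to +; running = +6138.6585
Stage 3 [14T→68T]: ω = 6138.6585×14/68 = 1263.8415 rpm, dir flips to −; running = −1263.8415
Stage 4 [92T→92T]: ω = 1263.8415×92/92 = 1263.8415 rpm, dir flips to +; running = +1263.8415
Stage 5 [84T→20T]: ω = 1263.8415×84/20 = 5308.1341 rpm, dir flips to −; running = −5308.1341

-5308.1341 rpm (opposite to input, |ω| = 5308.1341 rpm)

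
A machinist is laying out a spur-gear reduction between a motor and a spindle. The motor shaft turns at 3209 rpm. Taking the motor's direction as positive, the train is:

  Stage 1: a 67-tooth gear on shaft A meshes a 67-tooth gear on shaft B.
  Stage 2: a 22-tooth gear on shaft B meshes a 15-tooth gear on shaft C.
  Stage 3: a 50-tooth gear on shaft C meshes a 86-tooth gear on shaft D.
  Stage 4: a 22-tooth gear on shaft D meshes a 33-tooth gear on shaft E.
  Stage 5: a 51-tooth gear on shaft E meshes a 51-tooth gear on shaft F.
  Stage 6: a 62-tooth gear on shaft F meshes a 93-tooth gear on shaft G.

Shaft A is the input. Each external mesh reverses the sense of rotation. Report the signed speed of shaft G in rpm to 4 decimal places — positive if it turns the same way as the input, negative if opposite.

+1216.1585 rpm (same as input, |ω| = 1216.1585 rpm)

Stage 1 [67T→67T]: ω = 3209.0000×67/67 = 3209.0000 rpm, dir flips to −; running = −3209.0000
Stage 2 [22T→15T]: ω = 3209.0000×22/15 = 4706.5333 rpm, dir flips to +; running = +4706.5333
Stage 3 [50T→86T]: ω = 4706.5333×50/86 = 2736.3566 rpm, dir flips to −; running = −2736.3566
Stage 4 [22T→33T]: ω = 2736.3566×22/33 = 1824.2377 rpm, dir flips to +; running = +1824.2377
Stage 5 [51T→51T]: ω = 1824.2377×51/51 = 1824.2377 rpm, dir flips to −; running = −1824.2377
Stage 6 [62T→93T]: ω = 1824.2377×62/93 = 1216.1585 rpm, dir flips to +; running = +1216.1585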